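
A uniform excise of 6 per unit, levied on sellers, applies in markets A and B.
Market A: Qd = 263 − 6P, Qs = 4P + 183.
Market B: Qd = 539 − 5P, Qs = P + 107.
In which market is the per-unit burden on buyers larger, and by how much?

Market A, by 1.4.

Market A: pre-tax P* = 8, Q* = 215; post-tax Q = 200.6; per-unit burden on buyers = 2.4.
Market B: pre-tax P* = 72, Q* = 179; post-tax Q = 174; per-unit burden on buyers = 1.
Difference: 2.4 vs 1 → market A is larger by 1.4.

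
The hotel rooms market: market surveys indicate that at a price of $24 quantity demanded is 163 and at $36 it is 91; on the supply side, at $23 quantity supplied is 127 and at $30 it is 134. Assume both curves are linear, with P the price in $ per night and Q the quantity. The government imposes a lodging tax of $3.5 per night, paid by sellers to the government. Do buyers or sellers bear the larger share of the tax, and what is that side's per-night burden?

Demand slope: (91 − 163)/(36 − 24) = -6, so Qd = 307 − 6P.
Supply slope: (134 − 127)/(30 − 23) = 1, so Qs = P + 104.
Before the tax: set 307 − 6P = P + 104 → P* = $29, Q* = 133.
With the tax collected from sellers, supply shifts: Qs = (P − 3.5) + 104.
Solving gives Q = 130 with buyers paying $29.5 and sellers receiving $26 (the $3.5 wedge).
Per-night burden: buyers $0.5, sellers $3.
Sellers take the larger share because supply is less price-elastic here (demand slope 6 vs supply slope 1).
The less price-elastic side of the market bears the larger share of a per-unit tax.

Sellers bear the larger share: $3 per night.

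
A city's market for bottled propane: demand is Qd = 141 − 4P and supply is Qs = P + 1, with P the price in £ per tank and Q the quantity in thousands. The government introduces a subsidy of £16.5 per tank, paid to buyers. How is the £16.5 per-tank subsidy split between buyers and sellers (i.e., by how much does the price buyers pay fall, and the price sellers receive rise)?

Before the subsidy: set 141 − 4P = P + 1 → P* = £28, Q* = 29.
With a per-unit subsidy paid to buyers, each effectively pays P − 16.5, so demand becomes Qd = 141 − 4(P − 16.5).
New equilibrium: buyers pay £24.7, sellers receive £41.2, Q = 42.2. (Wedge: Pb − Ps = −16.5.)
Gain to buyers: £3.3; to sellers: £13.2. (They sum to £16.5.)

Buyers gain £3.3 per tank; sellers gain £13.2 per tank.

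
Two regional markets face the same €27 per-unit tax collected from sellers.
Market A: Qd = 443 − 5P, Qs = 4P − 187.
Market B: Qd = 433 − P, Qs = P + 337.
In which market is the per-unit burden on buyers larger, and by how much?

Market A: pre-tax P* = €70, Q* = 93; post-tax Q = 33; per-unit burden on buyers = €12.
Market B: pre-tax P* = €48, Q* = 385; post-tax Q = 371.5; per-unit burden on buyers = €13.5.
Difference: €12 vs €13.5 → market B is larger by €1.5.

Market B, by €1.5.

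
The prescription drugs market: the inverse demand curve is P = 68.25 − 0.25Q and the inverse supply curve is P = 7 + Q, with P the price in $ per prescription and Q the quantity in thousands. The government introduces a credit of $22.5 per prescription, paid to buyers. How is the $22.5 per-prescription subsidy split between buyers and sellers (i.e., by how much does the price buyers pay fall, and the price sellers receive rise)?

Rewrite in direct form: Qd = 273 − 4P and Qs = P − 7.
Before the subsidy: set 273 − 4P = P − 7 → P* = $56, Q* = 49.
With a per-unit subsidy paid to buyers, each effectively pays P − 22.5, so demand becomes Qd = 273 − 4(P − 22.5).
Solving gives Q = 67 with buyers paying $51.5 and sellers receiving $74 (the $22.5 wedge).
Gain to buyers: $4.5; to sellers: $18. (They sum to $22.5.)

Buyers gain $4.5 per prescription; sellers gain $18 per prescription.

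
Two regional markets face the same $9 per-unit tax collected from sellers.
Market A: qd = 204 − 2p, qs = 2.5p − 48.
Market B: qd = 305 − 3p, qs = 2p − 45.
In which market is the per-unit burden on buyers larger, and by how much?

Market A, by $1.4.

Market A: pre-tax p* = $56, q* = 92; post-tax q = 82; per-unit burden on buyers = $5.
Market B: pre-tax p* = $70, q* = 95; post-tax q = 84.2; per-unit burden on buyers = $3.6.
Difference: $5 vs $3.6 → market A is larger by $1.4.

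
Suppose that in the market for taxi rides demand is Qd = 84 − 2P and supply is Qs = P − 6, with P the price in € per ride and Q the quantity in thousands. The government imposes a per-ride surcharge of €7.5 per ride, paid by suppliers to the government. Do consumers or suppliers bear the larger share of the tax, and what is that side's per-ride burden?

Suppliers bear the larger share: €5 per ride.

Without the tax, 84 − 2P = P − 6 gives 3P = 90, so P* = €30 and Q* = 24.
With the tax collected from suppliers, supply shifts: Qs = (P − 7.5) − 6.
Solving gives Q = 19 with consumers paying €32.5 and suppliers receiving €25 (the €7.5 wedge).
Per-ride burden: consumers €2.5, suppliers €5.
Suppliers take the larger share because supply is less price-elastic here (demand slope 2 vs supply slope 1).
The less price-elastic side of the market bears the larger share of a per-unit tax.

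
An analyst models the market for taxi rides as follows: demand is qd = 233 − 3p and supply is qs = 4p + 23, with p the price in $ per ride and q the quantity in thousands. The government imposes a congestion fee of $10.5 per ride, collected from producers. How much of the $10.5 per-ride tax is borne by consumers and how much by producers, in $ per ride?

Consumers bear $6 per ride; producers bear $4.5 per ride.

Without the tax, 233 − 3p = 4p + 23 gives 7p = 210, so p* = $30 and q* = 143.
With the tax collected from producers, supply shifts: qs = 4(p − 10.5) + 23.
New equilibrium: consumers pay $36, producers receive $25.5, q = 125. (Wedge: pb − ps = 10.5.)
Burden on consumers: $6; on producers: $4.5. (They sum to $10.5.)
The less price-elastic side of the market bears the larger share of a per-unit tax.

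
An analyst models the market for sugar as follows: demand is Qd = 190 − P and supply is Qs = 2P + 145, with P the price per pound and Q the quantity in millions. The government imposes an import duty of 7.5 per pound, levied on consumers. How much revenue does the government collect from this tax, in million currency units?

Before the tax: set 190 − P = 2P + 145 → P* = 15, Q* = 175.
With the tax collected from consumers, demand (in seller-price terms) shifts: Qd = 190 − (P + 7.5).
New equilibrium: consumers pay 20, producers receive 12.5, Q = 170. (Wedge: Pb − Ps = 7.5.)
Revenue = t · Q = 7.5 · 170 = 1275.

Tax revenue = 1275 million.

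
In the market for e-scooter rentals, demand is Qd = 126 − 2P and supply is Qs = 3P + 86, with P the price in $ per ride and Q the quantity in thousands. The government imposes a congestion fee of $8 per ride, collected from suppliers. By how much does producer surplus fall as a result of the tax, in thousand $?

Producer surplus falls by $336.64 thousand.

Without the tax, 126 − 2P = 3P + 86 gives 5P = 40, so P* = $8 and Q* = 110.
With the tax collected from suppliers, supply shifts: Qs = 3(P − 8) + 86.
Solving gives Q = 100.4 with buyers paying $12.8 and suppliers receiving $4.8 (the $8 wedge).
ΔPS is the trapezoid between Q = 100.4 and Q = 110 of height $3.2: ½ · (110 + 100.4) · 3.2 = $336.64.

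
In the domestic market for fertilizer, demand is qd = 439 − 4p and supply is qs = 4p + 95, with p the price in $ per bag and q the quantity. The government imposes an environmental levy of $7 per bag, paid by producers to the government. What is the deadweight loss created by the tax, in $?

Deadweight loss = $49.

Before the tax: set 439 − 4p = 4p + 95 → p* = $43, q* = 267.
With the tax collected from producers, supply shifts: qs = 4(p − 7) + 95.
Solving gives q = 253 with consumers paying $46.5 and producers receiving $39.5 (the $7 wedge).
Quantity falls by |ΔQ| = |267 − 253| = 14.
DWL = ½ · t · |ΔQ| = ½ · 7 · 14 = $49.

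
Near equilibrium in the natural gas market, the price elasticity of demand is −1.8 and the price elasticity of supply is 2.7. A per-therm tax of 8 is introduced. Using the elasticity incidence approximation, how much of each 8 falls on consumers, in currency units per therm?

Consumers bear ≈ 4.8 per therm.

Incidence ratio: consumers' share ≈ εs / (εs + |εd|) = 2.7 / (2.7 + 1.8) = 0.6.
So consumers bear ≈ 0.6 × 8 = 4.8; sellers bear 3.2.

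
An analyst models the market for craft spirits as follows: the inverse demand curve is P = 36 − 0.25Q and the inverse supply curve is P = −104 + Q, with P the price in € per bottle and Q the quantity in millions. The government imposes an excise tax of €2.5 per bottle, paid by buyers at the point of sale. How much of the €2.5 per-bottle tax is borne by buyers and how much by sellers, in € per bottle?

Rewrite in direct form: Qd = 144 − 4P and Qs = P + 104.
Without the tax, 144 − 4P = P + 104 gives 5P = 40, so P* = €8 and Q* = 112.
With the tax collected from buyers, demand (in seller-price terms) shifts: Qd = 144 − 4(P + 2.5).
Solving gives Q = 110 with buyers paying €8.5 and sellers receiving €6 (the €2.5 wedge).
Burden on buyers: €0.5; on sellers: €2. (They sum to €2.5.)
The less price-elastic side of the market bears the larger share of a per-unit tax.

Buyers bear €0.5 per bottle; sellers bear €2 per bottle.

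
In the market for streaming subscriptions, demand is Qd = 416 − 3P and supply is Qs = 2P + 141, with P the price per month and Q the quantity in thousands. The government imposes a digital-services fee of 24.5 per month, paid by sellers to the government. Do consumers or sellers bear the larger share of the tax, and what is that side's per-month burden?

Sellers bear the larger share: 14.7 per month.

Without the tax, 416 − 3P = 2P + 141 gives 5P = 275, so P* = 55 and Q* = 251.
With the tax collected from sellers, supply shifts: Qs = 2(P − 24.5) + 141.
Solving gives Q = 221.6 with consumers paying 64.8 and sellers receiving 40.3 (the 24.5 wedge).
Per-month burden: consumers 9.8, sellers 14.7.
Sellers take the larger share because supply is less price-elastic here (demand slope 3 vs supply slope 2).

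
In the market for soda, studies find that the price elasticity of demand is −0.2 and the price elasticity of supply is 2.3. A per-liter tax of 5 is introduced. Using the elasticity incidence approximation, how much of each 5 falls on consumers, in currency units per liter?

Consumers bear ≈ 4.6 per liter.

Incidence ratio: consumers' share ≈ εs / (εs + |εd|) = 2.3 / (2.3 + 0.2) = 0.92.
So consumers bear ≈ 0.92 × 5 = 4.6; sellers bear 0.4.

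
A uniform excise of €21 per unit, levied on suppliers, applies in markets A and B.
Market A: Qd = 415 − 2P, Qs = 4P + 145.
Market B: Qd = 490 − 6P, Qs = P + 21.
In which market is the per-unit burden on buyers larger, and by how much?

Market A, by €11.

Market A: pre-tax P* = €45, Q* = 325; post-tax Q = 297; per-unit burden on buyers = €14.
Market B: pre-tax P* = €67, Q* = 88; post-tax Q = 70; per-unit burden on buyers = €3.
Difference: €14 vs €3 → market A is larger by €11.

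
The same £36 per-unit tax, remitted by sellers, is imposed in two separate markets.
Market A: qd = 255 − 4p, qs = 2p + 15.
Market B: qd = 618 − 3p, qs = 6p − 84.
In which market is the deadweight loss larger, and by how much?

Market A: pre-tax p* = £40, q* = 95; post-tax q = 47; deadweight loss = £864.
Market B: pre-tax p* = £78, q* = 384; post-tax q = 312; deadweight loss = £1296.
Difference: £864 vs £1296 → market B is larger by £432.

Market B, by £432.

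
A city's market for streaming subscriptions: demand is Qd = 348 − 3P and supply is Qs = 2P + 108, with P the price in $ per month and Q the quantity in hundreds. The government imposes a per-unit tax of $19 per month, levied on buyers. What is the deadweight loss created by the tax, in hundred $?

Before the tax: set 348 − 3P = 2P + 108 → P* = $48, Q* = 204.
With the tax collected from buyers, demand (in seller-price terms) shifts: Qd = 348 − 3(P + 19).
New equilibrium: buyers pay $55.6, sellers receive $36.6, Q = 181.2. (Wedge: Pb − Ps = 19.)
Quantity falls by |ΔQ| = |204 − 181.2| = 22.8.
DWL = ½ · t · |ΔQ| = ½ · 19 · 22.8 = $216.6.

Deadweight loss = $216.6 hundred.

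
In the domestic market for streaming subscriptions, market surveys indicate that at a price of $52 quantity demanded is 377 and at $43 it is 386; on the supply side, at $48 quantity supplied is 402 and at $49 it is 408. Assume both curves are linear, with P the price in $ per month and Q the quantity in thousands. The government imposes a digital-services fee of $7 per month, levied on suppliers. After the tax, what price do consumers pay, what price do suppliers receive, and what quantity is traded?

Consumers pay $51; suppliers receive $44; quantity = 378.

Demand slope: (386 − 377)/(43 − 52) = -1, so Qd = 429 − P.
Supply slope: (408 − 402)/(49 − 48) = 6, so Qs = 6P + 114.
Without the tax, 429 − P = 6P + 114 gives 7P = 315, so P* = $45 and Q* = 384.
With the tax collected from suppliers, supply shifts: Qs = 6(P − 7) + 114.
New equilibrium: consumers pay $51, suppliers receive $44, Q = 378. (Wedge: Pb − Ps = 7.)
The less price-elastic side of the market bears the larger share of a per-unit tax.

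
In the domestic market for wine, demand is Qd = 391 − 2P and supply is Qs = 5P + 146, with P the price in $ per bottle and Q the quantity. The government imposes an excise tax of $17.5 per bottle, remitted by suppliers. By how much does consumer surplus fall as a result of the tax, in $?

Before the tax: set 391 − 2P = 5P + 146 → P* = $35, Q* = 321.
With the tax collected from suppliers, supply shifts: Qs = 5(P − 17.5) + 146.
New equilibrium: consumers pay $47.5, suppliers receive $30, Q = 296. (Wedge: Pb − Ps = 17.5.)
ΔCS is the trapezoid between Q = 296 and Q = 321 of height $12.5: ½ · (321 + 296) · 12.5 = $3856.25.

Consumer surplus falls by $3856.25.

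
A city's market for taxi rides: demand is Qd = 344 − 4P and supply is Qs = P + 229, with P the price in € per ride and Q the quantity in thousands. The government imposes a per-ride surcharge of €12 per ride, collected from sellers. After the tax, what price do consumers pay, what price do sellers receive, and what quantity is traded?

Consumers pay €25.4; sellers receive €13.4; quantity = 242.4.

Before the tax: set 344 − 4P = P + 229 → P* = €23, Q* = 252.
With the tax collected from sellers, supply shifts: Qs = (P − 12) + 229.
Solving gives Q = 242.4 with consumers paying €25.4 and sellers receiving €13.4 (the €12 wedge).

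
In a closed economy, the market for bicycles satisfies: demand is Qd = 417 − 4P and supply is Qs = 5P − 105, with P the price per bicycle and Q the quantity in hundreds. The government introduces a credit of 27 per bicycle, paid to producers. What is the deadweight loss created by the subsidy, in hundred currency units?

Before the subsidy: set 417 − 4P = 5P − 105 → P* = 58, Q* = 185.
With a per-unit subsidy paid to producers, each receives P + 27 per unit sold, so supply becomes Qs = 5(P + 27) − 105.
Solving gives Q = 245 with buyers paying 43 and producers receiving 70 (the 27 wedge).
Quantity rises by |ΔQ| = |185 − 245| = 60.
DWL = ½ · t · |ΔQ| = ½ · 27 · 60 = 810.

Deadweight loss = 810 hundred.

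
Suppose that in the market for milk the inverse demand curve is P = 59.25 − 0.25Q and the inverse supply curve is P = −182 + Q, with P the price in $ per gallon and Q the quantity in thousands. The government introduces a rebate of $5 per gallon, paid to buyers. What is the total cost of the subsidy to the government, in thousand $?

Government outlay = $985 thousand.

Rewrite in direct form: Qd = 237 − 4P and Qs = P + 182.
Before the subsidy: set 237 − 4P = P + 182 → P* = $11, Q* = 193.
With a per-unit subsidy paid to buyers, each effectively pays P − 5, so demand becomes Qd = 237 − 4(P − 5).
Solving gives Q = 197 with buyers paying $10 and suppliers receiving $15 (the $5 wedge).
Outlay = t · Q = 5 · 197 = $985.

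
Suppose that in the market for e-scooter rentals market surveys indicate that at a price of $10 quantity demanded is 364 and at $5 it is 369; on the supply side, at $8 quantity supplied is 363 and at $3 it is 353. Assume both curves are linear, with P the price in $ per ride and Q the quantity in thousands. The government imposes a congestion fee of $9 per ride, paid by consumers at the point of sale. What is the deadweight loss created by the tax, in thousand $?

Deadweight loss = $27 thousand.

Demand slope: (369 − 364)/(5 − 10) = -1, so Qd = 374 − P.
Supply slope: (353 − 363)/(3 − 8) = 2, so Qs = 2P + 347.
Before the tax: set 374 − P = 2P + 347 → P* = $9, Q* = 365.
With the tax collected from consumers, demand (in seller-price terms) shifts: Qd = 374 − (P + 9).
Solving gives Q = 359 with consumers paying $15 and sellers receiving $6 (the $9 wedge).
Quantity falls by |ΔQ| = |365 − 359| = 6.
DWL = ½ · t · |ΔQ| = ½ · 9 · 6 = $27.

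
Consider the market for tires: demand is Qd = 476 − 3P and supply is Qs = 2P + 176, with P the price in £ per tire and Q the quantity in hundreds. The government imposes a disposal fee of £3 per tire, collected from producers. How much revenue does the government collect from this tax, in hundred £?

Tax revenue = £877.2 hundred.

Before the tax: set 476 − 3P = 2P + 176 → P* = £60, Q* = 296.
With the tax collected from producers, supply shifts: Qs = 2(P − 3) + 176.
Solving gives Q = 292.4 with buyers paying £61.2 and producers receiving £58.2 (the £3 wedge).
Revenue = t · Q = 3 · 292.4 = £877.2.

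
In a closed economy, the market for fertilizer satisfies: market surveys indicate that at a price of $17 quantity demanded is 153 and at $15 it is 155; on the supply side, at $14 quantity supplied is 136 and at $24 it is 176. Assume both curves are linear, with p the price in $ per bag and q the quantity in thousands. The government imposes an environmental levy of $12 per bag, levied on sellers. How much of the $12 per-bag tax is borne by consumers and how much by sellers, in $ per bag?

Demand slope: (155 − 153)/(15 − 17) = -1, so qd = 170 − p.
Supply slope: (176 − 136)/(24 − 14) = 4, so qs = 4p + 80.
Before the tax: set 170 − p = 4p + 80 → p* = $18, q* = 152.
With the tax collected from sellers, supply shifts: qs = 4(p − 12) + 80.
New equilibrium: consumers pay $27.6, sellers receive $15.6, q = 142.4. (Wedge: pb − ps = 12.)
Burden on consumers: $9.6; on sellers: $2.4. (They sum to $12.)
The less price-elastic side of the market bears the larger share of a per-unit tax.

Consumers bear $9.6 per bag; sellers bear $2.4 per bag.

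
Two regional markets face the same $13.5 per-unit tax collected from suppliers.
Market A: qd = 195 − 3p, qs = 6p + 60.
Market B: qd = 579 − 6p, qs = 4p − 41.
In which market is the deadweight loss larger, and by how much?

Market B, by $36.45.

Market A: pre-tax p* = $15, q* = 150; post-tax q = 123; deadweight loss = $182.25.
Market B: pre-tax p* = $62, q* = 207; post-tax q = 174.6; deadweight loss = $218.7.
Difference: $182.25 vs $218.7 → market B is larger by $36.45.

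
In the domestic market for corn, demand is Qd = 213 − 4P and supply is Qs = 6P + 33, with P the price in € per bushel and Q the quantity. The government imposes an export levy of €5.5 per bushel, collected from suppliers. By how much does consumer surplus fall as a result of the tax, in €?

Consumer surplus falls by €443.52.

Without the tax, 213 − 4P = 6P + 33 gives 10P = 180, so P* = €18 and Q* = 141.
With the tax collected from suppliers, supply shifts: Qs = 6(P − 5.5) + 33.
Solving gives Q = 127.8 with consumers paying €21.3 and suppliers receiving €15.8 (the €5.5 wedge).
ΔCS is the trapezoid between Q = 127.8 and Q = 141 of height €3.3: ½ · (141 + 127.8) · 3.3 = €443.52.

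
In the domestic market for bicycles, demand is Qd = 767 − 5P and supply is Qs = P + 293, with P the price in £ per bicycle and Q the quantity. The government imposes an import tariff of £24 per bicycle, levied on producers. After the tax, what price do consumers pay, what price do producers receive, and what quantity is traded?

Consumers pay £83; producers receive £59; quantity = 352.

Before the tax: set 767 − 5P = P + 293 → P* = £79, Q* = 372.
With the tax collected from producers, supply shifts: Qs = (P − 24) + 293.
Solving gives Q = 352 with consumers paying £83 and producers receiving £59 (the £24 wedge).
The less price-elastic side of the market bears the larger share of a per-unit tax.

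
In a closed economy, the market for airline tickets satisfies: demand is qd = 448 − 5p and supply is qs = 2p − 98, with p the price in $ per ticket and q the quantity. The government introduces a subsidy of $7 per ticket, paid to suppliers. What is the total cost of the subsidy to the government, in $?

Without the subsidy, 448 − 5p = 2p − 98 gives 7p = 546, so p* = $78 and q* = 58.
With a per-unit subsidy paid to suppliers, each receives p + 7 per unit sold, so supply becomes qs = 2(p + 7) − 98.
New equilibrium: consumers pay $76, suppliers receive $83, q = 68. (Wedge: pb − ps = −7.)
Outlay = t · Q = 7 · 68 = $476.

Government outlay = $476.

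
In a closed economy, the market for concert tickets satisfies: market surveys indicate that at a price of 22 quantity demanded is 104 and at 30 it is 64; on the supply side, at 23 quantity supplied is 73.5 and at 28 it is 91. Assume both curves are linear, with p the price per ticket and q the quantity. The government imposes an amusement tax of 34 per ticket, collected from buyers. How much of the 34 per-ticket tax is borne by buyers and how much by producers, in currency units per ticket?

Demand slope: (64 − 104)/(30 − 22) = -5, so qd = 214 − 5p.
Supply slope: (91 − 73.5)/(28 − 23) = 3.5, so qs = 3.5p − 7.
Without the tax, 214 − 5p = 3.5p − 7 gives 8.5p = 221, so p* = 26 and q* = 84.
With the tax collected from buyers, demand (in seller-price terms) shifts: qd = 214 − 5(p + 34).
Solving gives q = 14 with buyers paying 40 and producers receiving 6 (the 34 wedge).
Burden on buyers: 14; on producers: 20. (They sum to 34.)

Buyers bear 14 per ticket; producers bear 20 per ticket.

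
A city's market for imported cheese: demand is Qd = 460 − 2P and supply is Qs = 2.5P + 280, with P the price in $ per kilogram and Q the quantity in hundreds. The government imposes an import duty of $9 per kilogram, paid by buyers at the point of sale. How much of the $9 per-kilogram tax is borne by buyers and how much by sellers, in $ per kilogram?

Without the tax, 460 − 2P = 2.5P + 280 gives 4.5P = 180, so P* = $40 and Q* = 380.
With the tax collected from buyers, demand (in seller-price terms) shifts: Qd = 460 − 2(P + 9).
New equilibrium: buyers pay $45, sellers receive $36, Q = 370. (Wedge: Pb − Ps = 9.)
Burden on buyers: $5; on sellers: $4. (They sum to $9.)
The less price-elastic side of the market bears the larger share of a per-unit tax.

Buyers bear $5 per kilogram; sellers bear $4 per kilogram.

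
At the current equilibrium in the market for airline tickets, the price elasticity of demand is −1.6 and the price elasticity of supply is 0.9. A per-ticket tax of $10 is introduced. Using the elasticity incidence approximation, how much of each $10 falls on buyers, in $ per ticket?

Buyers bear ≈ $3.6 per ticket.

Incidence ratio: buyers' share ≈ εs / (εs + |εd|) = 0.9 / (0.9 + 1.6) = 0.36.
So buyers bear ≈ 0.36 × $10 = $3.6; producers bear $6.4.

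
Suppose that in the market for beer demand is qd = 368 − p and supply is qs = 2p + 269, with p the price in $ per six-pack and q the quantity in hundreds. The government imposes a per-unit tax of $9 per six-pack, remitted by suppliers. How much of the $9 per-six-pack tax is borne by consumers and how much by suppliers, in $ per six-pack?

Without the tax, 368 − p = 2p + 269 gives 3p = 99, so p* = $33 and q* = 335.
With the tax collected from suppliers, supply shifts: qs = 2(p − 9) + 269.
Solving gives q = 329 with consumers paying $39 and suppliers receiving $30 (the $9 wedge).
Burden on consumers: $6; on suppliers: $3. (They sum to $9.)

Consumers bear $6 per six-pack; suppliers bear $3 per six-pack.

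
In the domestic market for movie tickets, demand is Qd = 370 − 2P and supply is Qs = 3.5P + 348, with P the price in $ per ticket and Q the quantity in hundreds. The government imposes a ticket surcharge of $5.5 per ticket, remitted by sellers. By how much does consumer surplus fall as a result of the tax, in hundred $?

Consumer surplus falls by $1254.75 hundred.

Without the tax, 370 − 2P = 3.5P + 348 gives 5.5P = 22, so P* = $4 and Q* = 362.
With the tax collected from sellers, supply shifts: Qs = 3.5(P − 5.5) + 348.
Solving gives Q = 355 with buyers paying $7.5 and sellers receiving $2 (the $5.5 wedge).
ΔCS is the trapezoid between Q = 355 and Q = 362 of height $3.5: ½ · (362 + 355) · 3.5 = $1254.75.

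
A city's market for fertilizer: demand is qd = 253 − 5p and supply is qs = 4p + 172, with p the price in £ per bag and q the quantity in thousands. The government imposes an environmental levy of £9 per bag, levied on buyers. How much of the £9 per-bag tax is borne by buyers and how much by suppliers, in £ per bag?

Buyers bear £4 per bag; suppliers bear £5 per bag.

Without the tax, 253 − 5p = 4p + 172 gives 9p = 81, so p* = £9 and q* = 208.
With the tax collected from buyers, demand (in seller-price terms) shifts: qd = 253 − 5(p + 9).
Solving gives q = 188 with buyers paying £13 and suppliers receiving £4 (the £9 wedge).
Burden on buyers: £4; on suppliers: £5. (They sum to £9.)
The less price-elastic side of the market bears the larger share of a per-unit tax.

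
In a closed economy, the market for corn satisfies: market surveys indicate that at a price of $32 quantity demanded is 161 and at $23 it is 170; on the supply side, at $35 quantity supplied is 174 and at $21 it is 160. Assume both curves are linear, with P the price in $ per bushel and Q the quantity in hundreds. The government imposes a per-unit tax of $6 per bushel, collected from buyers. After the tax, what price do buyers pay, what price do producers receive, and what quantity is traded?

Demand slope: (170 − 161)/(23 − 32) = -1, so Qd = 193 − P.
Supply slope: (160 − 174)/(21 − 35) = 1, so Qs = P + 139.
Without the tax, 193 − P = P + 139 gives 2P = 54, so P* = $27 and Q* = 166.
With the tax collected from buyers, demand (in seller-price terms) shifts: Qd = 193 − (P + 6).
New equilibrium: buyers pay $30, producers receive $24, Q = 163. (Wedge: Pb − Ps = 6.)

Buyers pay $30; producers receive $24; quantity = 163.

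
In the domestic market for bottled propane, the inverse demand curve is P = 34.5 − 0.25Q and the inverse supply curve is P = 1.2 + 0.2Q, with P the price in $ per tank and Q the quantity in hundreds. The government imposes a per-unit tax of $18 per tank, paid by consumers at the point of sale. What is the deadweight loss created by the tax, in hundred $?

Deadweight loss = $360 hundred.

Inverting to Q(P) form: Qd = 138 − 4P; Qs = 5P − 6.
Before the tax: set 138 − 4P = 5P − 6 → P* = $16, Q* = 74.
With the tax collected from consumers, demand (in seller-price terms) shifts: Qd = 138 − 4(P + 18).
New equilibrium: consumers pay $26, sellers receive $8, Q = 34. (Wedge: Pb − Ps = 18.)
Quantity falls by |ΔQ| = |74 − 34| = 40.
DWL = ½ · t · |ΔQ| = ½ · 18 · 40 = $360.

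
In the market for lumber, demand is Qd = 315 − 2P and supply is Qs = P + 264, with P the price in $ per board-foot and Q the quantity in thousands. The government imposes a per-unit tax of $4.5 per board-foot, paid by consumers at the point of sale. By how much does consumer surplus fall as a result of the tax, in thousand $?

Consumer surplus falls by $419.25 thousand.

Before the tax: set 315 − 2P = P + 264 → P* = $17, Q* = 281.
With the tax collected from consumers, demand (in seller-price terms) shifts: Qd = 315 − 2(P + 4.5).
New equilibrium: consumers pay $18.5, sellers receive $14, Q = 278. (Wedge: Pb − Ps = 4.5.)
ΔCS is the trapezoid between Q = 278 and Q = 281 of height $1.5: ½ · (281 + 278) · 1.5 = $419.25.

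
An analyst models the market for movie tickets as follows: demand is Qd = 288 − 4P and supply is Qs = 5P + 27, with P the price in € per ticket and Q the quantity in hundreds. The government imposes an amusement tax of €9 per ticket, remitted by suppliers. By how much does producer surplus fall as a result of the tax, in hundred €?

Without the tax, 288 − 4P = 5P + 27 gives 9P = 261, so P* = €29 and Q* = 172.
With the tax collected from suppliers, supply shifts: Qs = 5(P − 9) + 27.
New equilibrium: consumers pay €34, suppliers receive €25, Q = 152. (Wedge: Pb − Ps = 9.)
ΔPS is the trapezoid between Q = 152 and Q = 172 of height €4: ½ · (172 + 152) · 4 = €648.

Producer surplus falls by €648 hundred.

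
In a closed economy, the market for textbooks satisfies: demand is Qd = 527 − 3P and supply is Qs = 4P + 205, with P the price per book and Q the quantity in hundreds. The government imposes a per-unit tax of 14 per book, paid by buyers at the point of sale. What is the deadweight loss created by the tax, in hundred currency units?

Deadweight loss = 168 hundred.

Without the tax, 527 − 3P = 4P + 205 gives 7P = 322, so P* = 46 and Q* = 389.
With the tax collected from buyers, demand (in seller-price terms) shifts: Qd = 527 − 3(P + 14).
New equilibrium: buyers pay 54, producers receive 40, Q = 365. (Wedge: Pb − Ps = 14.)
Quantity falls by |ΔQ| = |389 − 365| = 24.
DWL = ½ · t · |ΔQ| = ½ · 14 · 24 = 168.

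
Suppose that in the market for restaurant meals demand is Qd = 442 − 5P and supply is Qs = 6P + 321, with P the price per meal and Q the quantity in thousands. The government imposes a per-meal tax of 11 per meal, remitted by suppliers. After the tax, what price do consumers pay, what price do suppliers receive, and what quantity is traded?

Without the tax, 442 − 5P = 6P + 321 gives 11P = 121, so P* = 11 and Q* = 387.
With the tax collected from suppliers, supply shifts: Qs = 6(P − 11) + 321.
New equilibrium: consumers pay 17, suppliers receive 6, Q = 357. (Wedge: Pb − Ps = 11.)
The less price-elastic side of the market bears the larger share of a per-unit tax.

Consumers pay 17; suppliers receive 6; quantity = 357.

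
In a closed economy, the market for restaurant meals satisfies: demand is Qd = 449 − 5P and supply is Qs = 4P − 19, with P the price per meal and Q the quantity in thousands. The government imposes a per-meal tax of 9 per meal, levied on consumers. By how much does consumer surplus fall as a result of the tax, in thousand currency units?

Consumer surplus falls by 716 thousand.

Before the tax: set 449 − 5P = 4P − 19 → P* = 52, Q* = 189.
With the tax collected from consumers, demand (in seller-price terms) shifts: Qd = 449 − 5(P + 9).
New equilibrium: consumers pay 56, producers receive 47, Q = 169. (Wedge: Pb − Ps = 9.)
ΔCS is the trapezoid between Q = 169 and Q = 189 of height 4: ½ · (189 + 169) · 4 = 716.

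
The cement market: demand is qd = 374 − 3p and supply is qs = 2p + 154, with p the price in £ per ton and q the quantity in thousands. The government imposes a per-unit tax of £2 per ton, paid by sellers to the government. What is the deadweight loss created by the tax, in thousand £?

Before the tax: set 374 − 3p = 2p + 154 → p* = £44, q* = 242.
With the tax collected from sellers, supply shifts: qs = 2(p − 2) + 154.
New equilibrium: buyers pay £44.8, sellers receive £42.8, q = 239.6. (Wedge: pb − ps = 2.)
Quantity falls by |ΔQ| = |242 − 239.6| = 2.4.
DWL = ½ · t · |ΔQ| = ½ · 2 · 2.4 = £2.4.

Deadweight loss = £2.4 thousand.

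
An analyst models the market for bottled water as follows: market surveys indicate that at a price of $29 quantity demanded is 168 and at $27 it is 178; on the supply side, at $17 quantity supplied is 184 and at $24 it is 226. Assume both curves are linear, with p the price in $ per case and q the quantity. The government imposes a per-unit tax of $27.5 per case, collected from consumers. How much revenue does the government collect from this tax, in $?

Demand slope: (178 − 168)/(27 − 29) = -5, so qd = 313 − 5p.
Supply slope: (226 − 184)/(24 − 17) = 6, so qs = 6p + 82.
Without the tax, 313 − 5p = 6p + 82 gives 11p = 231, so p* = $21 and q* = 208.
With the tax collected from consumers, demand (in seller-price terms) shifts: qd = 313 − 5(p + 27.5).
Solving gives q = 133 with consumers paying $36 and suppliers receiving $8.5 (the $27.5 wedge).
Revenue = t · Q = 27.5 · 133 = $3657.5.

Tax revenue = $3657.5.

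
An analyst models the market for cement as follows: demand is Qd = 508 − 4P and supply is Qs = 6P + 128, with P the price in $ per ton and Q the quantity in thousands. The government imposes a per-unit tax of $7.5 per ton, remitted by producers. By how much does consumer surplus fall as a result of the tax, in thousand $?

Consumer surplus falls by $1561.5 thousand.

Before the tax: set 508 − 4P = 6P + 128 → P* = $38, Q* = 356.
With the tax collected from producers, supply shifts: Qs = 6(P − 7.5) + 128.
New equilibrium: buyers pay $42.5, producers receive $35, Q = 338. (Wedge: Pb − Ps = 7.5.)
ΔCS is the trapezoid between Q = 338 and Q = 356 of height $4.5: ½ · (356 + 338) · 4.5 = $1561.5.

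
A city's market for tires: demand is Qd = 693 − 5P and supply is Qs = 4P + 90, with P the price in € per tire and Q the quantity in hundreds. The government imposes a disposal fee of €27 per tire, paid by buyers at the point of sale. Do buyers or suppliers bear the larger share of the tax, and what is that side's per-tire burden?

Before the tax: set 693 − 5P = 4P + 90 → P* = €67, Q* = 358.
With the tax collected from buyers, demand (in seller-price terms) shifts: Qd = 693 − 5(P + 27).
Solving gives Q = 298 with buyers paying €79 and suppliers receiving €52 (the €27 wedge).
Per-tire burden: buyers €12, suppliers €15.
Suppliers take the larger share because supply is less price-elastic here (demand slope 5 vs supply slope 4).

Suppliers bear the larger share: €15 per tire.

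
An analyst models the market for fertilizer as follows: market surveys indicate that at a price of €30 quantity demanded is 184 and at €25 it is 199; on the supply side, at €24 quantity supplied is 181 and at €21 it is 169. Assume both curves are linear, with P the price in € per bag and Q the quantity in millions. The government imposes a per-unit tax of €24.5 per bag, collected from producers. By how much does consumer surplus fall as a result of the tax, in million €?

Consumer surplus falls by €2408 million.

Demand slope: (199 − 184)/(25 − 30) = -3, so Qd = 274 − 3P.
Supply slope: (169 − 181)/(21 − 24) = 4, so Qs = 4P + 85.
Without the tax, 274 − 3P = 4P + 85 gives 7P = 189, so P* = €27 and Q* = 193.
With the tax collected from producers, supply shifts: Qs = 4(P − 24.5) + 85.
Solving gives Q = 151 with consumers paying €41 and producers receiving €16.5 (the €24.5 wedge).
ΔCS is the trapezoid between Q = 151 and Q = 193 of height €14: ½ · (193 + 151) · 14 = €2408.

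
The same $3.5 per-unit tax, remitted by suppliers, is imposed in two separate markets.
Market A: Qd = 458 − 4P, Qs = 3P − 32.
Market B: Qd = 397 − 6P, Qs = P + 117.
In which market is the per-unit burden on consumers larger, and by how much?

Market A, by $1.

Market A: pre-tax P* = $70, Q* = 178; post-tax Q = 172; per-unit burden on consumers = $1.5.
Market B: pre-tax P* = $40, Q* = 157; post-tax Q = 154; per-unit burden on consumers = $0.5.
Difference: $1.5 vs $0.5 → market A is larger by $1.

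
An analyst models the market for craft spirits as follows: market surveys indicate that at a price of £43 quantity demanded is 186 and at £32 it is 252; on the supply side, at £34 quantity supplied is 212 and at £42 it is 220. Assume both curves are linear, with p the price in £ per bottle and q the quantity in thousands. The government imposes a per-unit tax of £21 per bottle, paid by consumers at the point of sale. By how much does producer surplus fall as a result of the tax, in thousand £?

Demand slope: (252 − 186)/(32 − 43) = -6, so qd = 444 − 6p.
Supply slope: (220 − 212)/(42 − 34) = 1, so qs = p + 178.
Before the tax: set 444 − 6p = p + 178 → p* = £38, q* = 216.
With the tax collected from consumers, demand (in seller-price terms) shifts: qd = 444 − 6(p + 21).
New equilibrium: consumers pay £41, sellers receive £20, q = 198. (Wedge: pb − ps = 21.)
ΔPS is the trapezoid between Q = 198 and Q = 216 of height £18: ½ · (216 + 198) · 18 = £3726.

Producer surplus falls by £3726 thousand.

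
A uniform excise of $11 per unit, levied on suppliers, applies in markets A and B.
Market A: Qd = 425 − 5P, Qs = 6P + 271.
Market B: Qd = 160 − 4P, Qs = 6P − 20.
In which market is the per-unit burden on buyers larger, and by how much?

Market B, by $0.6.

Market A: pre-tax P* = $14, Q* = 355; post-tax Q = 325; per-unit burden on buyers = $6.
Market B: pre-tax P* = $18, Q* = 88; post-tax Q = 61.6; per-unit burden on buyers = $6.6.
Difference: $6 vs $6.6 → market B is larger by $0.6.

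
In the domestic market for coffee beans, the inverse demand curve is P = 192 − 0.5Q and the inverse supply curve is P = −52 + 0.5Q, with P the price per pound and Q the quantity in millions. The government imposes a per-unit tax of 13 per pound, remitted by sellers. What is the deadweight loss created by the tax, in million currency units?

Rewrite in direct form: Qd = 384 − 2P and Qs = 2P + 104.
Before the tax: set 384 − 2P = 2P + 104 → P* = 70, Q* = 244.
With the tax collected from sellers, supply shifts: Qs = 2(P − 13) + 104.
Solving gives Q = 231 with consumers paying 76.5 and sellers receiving 63.5 (the 13 wedge).
Quantity falls by |ΔQ| = |244 − 231| = 13.
DWL = ½ · t · |ΔQ| = ½ · 13 · 13 = 84.5.

Deadweight loss = 84.5 million.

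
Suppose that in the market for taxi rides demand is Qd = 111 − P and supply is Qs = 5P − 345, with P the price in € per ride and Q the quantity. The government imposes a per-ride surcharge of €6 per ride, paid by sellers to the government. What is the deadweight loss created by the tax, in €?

Before the tax: set 111 − P = 5P − 345 → P* = €76, Q* = 35.
With the tax collected from sellers, supply shifts: Qs = 5(P − 6) − 345.
New equilibrium: consumers pay €81, sellers receive €75, Q = 30. (Wedge: Pb − Ps = 6.)
Quantity falls by |ΔQ| = |35 − 30| = 5.
DWL = ½ · t · |ΔQ| = ½ · 6 · 5 = €15.

Deadweight loss = €15.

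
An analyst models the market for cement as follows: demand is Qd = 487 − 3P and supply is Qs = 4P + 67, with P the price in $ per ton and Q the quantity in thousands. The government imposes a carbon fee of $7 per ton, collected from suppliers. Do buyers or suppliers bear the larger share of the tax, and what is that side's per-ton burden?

Before the tax: set 487 − 3P = 4P + 67 → P* = $60, Q* = 307.
With the tax collected from suppliers, supply shifts: Qs = 4(P − 7) + 67.
New equilibrium: buyers pay $64, suppliers receive $57, Q = 295. (Wedge: Pb − Ps = 7.)
Per-ton burden: buyers $4, suppliers $3.
Buyers take the larger share because demand is less price-elastic here (demand slope 3 vs supply slope 4).

Buyers bear the larger share: $4 per ton.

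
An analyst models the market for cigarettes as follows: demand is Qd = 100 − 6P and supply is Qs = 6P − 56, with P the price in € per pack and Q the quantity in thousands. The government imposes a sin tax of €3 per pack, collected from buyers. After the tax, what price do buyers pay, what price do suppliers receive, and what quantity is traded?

Without the tax, 100 − 6P = 6P − 56 gives 12P = 156, so P* = €13 and Q* = 22.
With the tax collected from buyers, demand (in seller-price terms) shifts: Qd = 100 − 6(P + 3).
New equilibrium: buyers pay €14.5, suppliers receive €11.5, Q = 13. (Wedge: Pb − Ps = 3.)
The less price-elastic side of the market bears the larger share of a per-unit tax.

Buyers pay €14.5; suppliers receive €11.5; quantity = 13.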